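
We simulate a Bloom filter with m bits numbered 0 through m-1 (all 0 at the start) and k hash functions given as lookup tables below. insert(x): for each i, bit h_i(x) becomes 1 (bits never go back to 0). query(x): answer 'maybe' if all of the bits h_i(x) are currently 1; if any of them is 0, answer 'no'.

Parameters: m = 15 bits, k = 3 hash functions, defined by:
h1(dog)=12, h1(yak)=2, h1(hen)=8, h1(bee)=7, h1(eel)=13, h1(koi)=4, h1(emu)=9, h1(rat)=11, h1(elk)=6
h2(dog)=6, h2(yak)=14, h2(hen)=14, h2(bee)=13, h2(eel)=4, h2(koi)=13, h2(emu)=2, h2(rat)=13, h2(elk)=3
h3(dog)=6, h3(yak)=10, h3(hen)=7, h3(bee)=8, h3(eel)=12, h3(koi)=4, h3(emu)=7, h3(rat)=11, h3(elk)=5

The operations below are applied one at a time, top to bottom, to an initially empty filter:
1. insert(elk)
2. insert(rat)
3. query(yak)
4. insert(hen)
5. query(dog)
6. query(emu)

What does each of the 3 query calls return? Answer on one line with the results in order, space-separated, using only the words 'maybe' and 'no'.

Answer: no no no

Derivation:
Start: bits=000000000000000
Op 1: insert elk -> sets bits 3 5 6 -> bits=000101100000000
Op 2: insert rat -> sets bits 11 13 -> bits=000101100001010
Op 3: query yak -> checks bit2=0, bit10=0, bit14=0 (has a 0) -> no
Op 4: insert hen -> sets bits 7 8 14 -> bits=000101111001011
Op 5: query dog -> checks bit6=1, bit12=0 (has a 0) -> no
Op 6: query emu -> checks bit2=0, bit7=1, bit9=0 (has a 0) -> no
Query results in order: no no no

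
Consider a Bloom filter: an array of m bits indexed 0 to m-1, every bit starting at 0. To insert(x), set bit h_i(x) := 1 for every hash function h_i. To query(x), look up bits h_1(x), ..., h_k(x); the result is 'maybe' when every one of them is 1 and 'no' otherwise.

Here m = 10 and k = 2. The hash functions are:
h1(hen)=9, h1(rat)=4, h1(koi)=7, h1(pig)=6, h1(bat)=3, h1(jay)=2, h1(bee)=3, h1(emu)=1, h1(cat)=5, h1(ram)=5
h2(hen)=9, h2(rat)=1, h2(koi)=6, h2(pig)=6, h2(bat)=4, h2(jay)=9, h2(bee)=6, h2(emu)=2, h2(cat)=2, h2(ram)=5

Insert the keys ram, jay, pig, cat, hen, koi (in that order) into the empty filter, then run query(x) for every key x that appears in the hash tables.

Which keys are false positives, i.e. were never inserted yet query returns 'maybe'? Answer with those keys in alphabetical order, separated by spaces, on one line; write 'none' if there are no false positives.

Answer: none

Derivation:
Start: bits=0000000000
After insert 'ram': sets bits 5 -> bits=0000010000
After insert 'jay': sets bits 2 9 -> bits=0010010001
After insert 'pig': sets bits 6 -> bits=0010011001
After insert 'cat': sets bits 2 5 -> bits=0010011001
After insert 'hen': sets bits 9 -> bits=0010011001
After insert 'koi': sets bits 6 7 -> bits=0010011101
Not inserted: bat bee emu rat — query each against bits=0010011101:
query bat: checks bit3=0, bit4=0 (has a 0) -> no => not a false positive
query bee: checks bit3=0, bit6=1 (has a 0) -> no => not a false positive
query emu: checks bit1=0, bit2=1 (has a 0) -> no => not a false positive
query rat: checks bit1=0, bit4=0 (has a 0) -> no => not a false positive
False positives (alphabetical): none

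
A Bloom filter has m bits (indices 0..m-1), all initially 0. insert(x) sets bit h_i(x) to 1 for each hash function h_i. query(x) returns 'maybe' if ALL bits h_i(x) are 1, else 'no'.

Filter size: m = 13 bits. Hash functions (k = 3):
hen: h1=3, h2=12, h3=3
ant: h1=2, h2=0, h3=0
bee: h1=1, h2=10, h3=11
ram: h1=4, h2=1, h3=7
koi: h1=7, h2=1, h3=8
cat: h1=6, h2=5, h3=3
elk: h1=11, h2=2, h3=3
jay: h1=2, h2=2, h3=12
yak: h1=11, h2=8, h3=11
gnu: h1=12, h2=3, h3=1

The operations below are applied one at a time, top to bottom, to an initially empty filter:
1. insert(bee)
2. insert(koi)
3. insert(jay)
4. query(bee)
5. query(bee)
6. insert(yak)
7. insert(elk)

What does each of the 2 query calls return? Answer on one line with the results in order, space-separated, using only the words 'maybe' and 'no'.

Answer: maybe maybe

Derivation:
Start: bits=0000000000000
Op 1: insert bee -> sets bits 1 10 11 -> bits=0100000000110
Op 2: insert koi -> sets bits 1 7 8 -> bits=0100000110110
Op 3: insert jay -> sets bits 2 12 -> bits=0110000110111
Op 4: query bee -> checks bit1=1, bit10=1, bit11=1 (all 1) -> maybe
Op 5: query bee -> checks bit1=1, bit10=1, bit11=1 (all 1) -> maybe
Op 6: insert yak -> sets bits 8 11 -> bits=0110000110111
Op 7: insert elk -> sets bits 2 3 11 -> bits=0111000110111
Query results in order: maybe maybe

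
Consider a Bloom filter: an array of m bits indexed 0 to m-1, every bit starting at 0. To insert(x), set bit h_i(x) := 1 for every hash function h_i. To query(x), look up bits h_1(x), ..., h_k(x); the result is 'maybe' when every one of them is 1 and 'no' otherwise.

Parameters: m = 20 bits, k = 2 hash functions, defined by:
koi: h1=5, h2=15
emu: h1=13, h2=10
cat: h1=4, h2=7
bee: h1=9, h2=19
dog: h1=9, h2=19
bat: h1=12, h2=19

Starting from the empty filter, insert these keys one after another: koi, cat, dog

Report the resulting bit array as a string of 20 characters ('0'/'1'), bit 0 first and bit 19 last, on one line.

Start: bits=00000000000000000000
After insert 'koi': sets bits 5 15 -> bits=00000100000000010000
After insert 'cat': sets bits 4 7 -> bits=00001101000000010000
After insert 'dog': sets bits 9 19 -> bits=00001101010000010001

Answer: 00001101010000010001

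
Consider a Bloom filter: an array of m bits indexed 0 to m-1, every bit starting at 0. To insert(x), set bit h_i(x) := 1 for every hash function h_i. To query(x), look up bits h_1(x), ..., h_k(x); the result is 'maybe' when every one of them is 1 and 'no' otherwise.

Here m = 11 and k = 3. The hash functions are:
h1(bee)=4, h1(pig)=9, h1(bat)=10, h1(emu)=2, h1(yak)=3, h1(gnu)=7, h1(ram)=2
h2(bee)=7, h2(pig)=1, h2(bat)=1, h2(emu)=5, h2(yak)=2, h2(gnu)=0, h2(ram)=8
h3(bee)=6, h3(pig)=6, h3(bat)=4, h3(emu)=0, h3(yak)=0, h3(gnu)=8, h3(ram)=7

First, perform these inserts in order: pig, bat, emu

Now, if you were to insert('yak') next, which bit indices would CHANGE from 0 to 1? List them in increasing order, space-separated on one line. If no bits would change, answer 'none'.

Start: bits=00000000000
After insert 'pig': sets bits 1 6 9 -> bits=01000010010
After insert 'bat': sets bits 1 4 10 -> bits=01001010011
After insert 'emu': sets bits 0 2 5 -> bits=11101110011
insert 'yak' would touch bits 0 2 3; currently bit0=1, bit2=1, bit3=0
Bits that are 0 among those (would change 0->1): 3

Answer: 3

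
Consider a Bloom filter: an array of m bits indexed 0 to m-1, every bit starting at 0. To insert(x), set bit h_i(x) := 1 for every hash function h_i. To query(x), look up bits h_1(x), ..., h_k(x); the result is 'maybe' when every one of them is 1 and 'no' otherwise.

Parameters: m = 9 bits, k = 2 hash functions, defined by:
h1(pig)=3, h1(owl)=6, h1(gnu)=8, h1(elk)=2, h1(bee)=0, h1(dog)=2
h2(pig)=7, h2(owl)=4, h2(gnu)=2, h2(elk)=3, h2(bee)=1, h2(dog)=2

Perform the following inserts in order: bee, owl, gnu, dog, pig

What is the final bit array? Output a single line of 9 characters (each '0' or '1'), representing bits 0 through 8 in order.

Answer: 111110111

Derivation:
Start: bits=000000000
After insert 'bee': sets bits 0 1 -> bits=110000000
After insert 'owl': sets bits 4 6 -> bits=110010100
After insert 'gnu': sets bits 2 8 -> bits=111010101
After insert 'dog': sets bits 2 -> bits=111010101
After insert 'pig': sets bits 3 7 -> bits=111110111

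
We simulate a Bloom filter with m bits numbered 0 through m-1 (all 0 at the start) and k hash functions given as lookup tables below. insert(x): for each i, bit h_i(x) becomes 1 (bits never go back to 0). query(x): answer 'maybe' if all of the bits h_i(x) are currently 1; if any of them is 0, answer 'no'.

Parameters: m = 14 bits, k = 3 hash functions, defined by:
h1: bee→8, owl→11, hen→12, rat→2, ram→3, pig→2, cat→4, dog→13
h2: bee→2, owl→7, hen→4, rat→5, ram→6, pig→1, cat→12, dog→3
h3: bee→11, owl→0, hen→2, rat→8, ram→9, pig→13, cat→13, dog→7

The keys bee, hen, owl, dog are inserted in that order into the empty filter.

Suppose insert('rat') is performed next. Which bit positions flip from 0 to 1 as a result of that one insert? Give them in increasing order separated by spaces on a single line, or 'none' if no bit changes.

Answer: 5

Derivation:
Start: bits=00000000000000
After insert 'bee': sets bits 2 8 11 -> bits=00100000100100
After insert 'hen': sets bits 2 4 12 -> bits=00101000100110
After insert 'owl': sets bits 0 7 11 -> bits=10101001100110
After insert 'dog': sets bits 3 7 13 -> bits=10111001100111
insert 'rat' would touch bits 2 5 8; currently bit2=1, bit5=0, bit8=1
Bits that are 0 among those (would change 0->1): 5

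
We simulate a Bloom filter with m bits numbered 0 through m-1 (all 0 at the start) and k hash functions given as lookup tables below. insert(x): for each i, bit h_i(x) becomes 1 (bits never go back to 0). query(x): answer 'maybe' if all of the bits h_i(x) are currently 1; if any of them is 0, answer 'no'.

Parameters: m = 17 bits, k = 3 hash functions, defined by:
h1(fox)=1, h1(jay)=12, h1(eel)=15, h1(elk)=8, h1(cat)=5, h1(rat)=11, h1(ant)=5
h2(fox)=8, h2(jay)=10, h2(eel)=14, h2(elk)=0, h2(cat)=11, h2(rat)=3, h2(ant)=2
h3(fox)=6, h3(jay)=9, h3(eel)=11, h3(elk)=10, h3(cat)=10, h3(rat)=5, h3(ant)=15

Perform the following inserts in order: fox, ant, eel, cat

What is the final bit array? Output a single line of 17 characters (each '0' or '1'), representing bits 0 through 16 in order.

Answer: 01100110101100110

Derivation:
Start: bits=00000000000000000
After insert 'fox': sets bits 1 6 8 -> bits=01000010100000000
After insert 'ant': sets bits 2 5 15 -> bits=01100110100000010
After insert 'eel': sets bits 11 14 15 -> bits=01100110100100110
After insert 'cat': sets bits 5 10 11 -> bits=01100110101100110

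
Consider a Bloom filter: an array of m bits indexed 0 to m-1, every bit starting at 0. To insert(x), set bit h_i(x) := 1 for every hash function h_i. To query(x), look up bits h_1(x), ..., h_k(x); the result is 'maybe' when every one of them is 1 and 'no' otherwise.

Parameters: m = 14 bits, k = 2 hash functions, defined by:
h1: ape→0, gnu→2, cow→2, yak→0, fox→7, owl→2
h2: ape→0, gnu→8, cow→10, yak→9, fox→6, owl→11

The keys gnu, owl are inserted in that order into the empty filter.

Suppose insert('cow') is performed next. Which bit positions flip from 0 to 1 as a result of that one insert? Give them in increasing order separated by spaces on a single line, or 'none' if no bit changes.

Start: bits=00000000000000
After insert 'gnu': sets bits 2 8 -> bits=00100000100000
After insert 'owl': sets bits 2 11 -> bits=00100000100100
insert 'cow' would touch bits 2 10; currently bit2=1, bit10=0
Bits that are 0 among those (would change 0->1): 10

Answer: 10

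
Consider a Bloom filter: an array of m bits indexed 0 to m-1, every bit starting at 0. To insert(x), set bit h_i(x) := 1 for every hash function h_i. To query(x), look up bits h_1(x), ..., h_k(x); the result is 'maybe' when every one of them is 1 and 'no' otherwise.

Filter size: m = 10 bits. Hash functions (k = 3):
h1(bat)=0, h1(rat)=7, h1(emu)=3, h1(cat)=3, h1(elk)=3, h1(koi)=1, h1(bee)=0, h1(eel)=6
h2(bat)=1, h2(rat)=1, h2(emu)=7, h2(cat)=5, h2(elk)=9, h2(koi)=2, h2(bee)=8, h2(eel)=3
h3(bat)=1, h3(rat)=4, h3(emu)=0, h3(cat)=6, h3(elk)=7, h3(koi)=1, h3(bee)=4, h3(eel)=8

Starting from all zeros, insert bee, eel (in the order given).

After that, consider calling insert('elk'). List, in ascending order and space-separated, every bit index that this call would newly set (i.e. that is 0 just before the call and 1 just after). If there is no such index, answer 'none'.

Start: bits=0000000000
After insert 'bee': sets bits 0 4 8 -> bits=1000100010
After insert 'eel': sets bits 3 6 8 -> bits=1001101010
insert 'elk' would touch bits 3 7 9; currently bit3=1, bit7=0, bit9=0
Bits that are 0 among those (would change 0->1): 7 9

Answer: 7 9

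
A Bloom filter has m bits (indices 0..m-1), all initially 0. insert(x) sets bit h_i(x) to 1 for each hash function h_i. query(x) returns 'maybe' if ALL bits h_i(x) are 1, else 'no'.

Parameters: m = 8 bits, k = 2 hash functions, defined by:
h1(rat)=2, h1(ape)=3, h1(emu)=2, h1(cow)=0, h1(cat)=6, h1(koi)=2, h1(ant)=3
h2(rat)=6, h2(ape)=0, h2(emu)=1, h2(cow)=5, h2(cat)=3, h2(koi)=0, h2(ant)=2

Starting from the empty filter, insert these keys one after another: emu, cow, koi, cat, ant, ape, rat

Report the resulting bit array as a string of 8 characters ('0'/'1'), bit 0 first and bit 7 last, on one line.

Start: bits=00000000
After insert 'emu': sets bits 1 2 -> bits=01100000
After insert 'cow': sets bits 0 5 -> bits=11100100
After insert 'koi': sets bits 0 2 -> bits=11100100
After insert 'cat': sets bits 3 6 -> bits=11110110
After insert 'ant': sets bits 2 3 -> bits=11110110
After insert 'ape': sets bits 0 3 -> bits=11110110
After insert 'rat': sets bits 2 6 -> bits=11110110

Answer: 11110110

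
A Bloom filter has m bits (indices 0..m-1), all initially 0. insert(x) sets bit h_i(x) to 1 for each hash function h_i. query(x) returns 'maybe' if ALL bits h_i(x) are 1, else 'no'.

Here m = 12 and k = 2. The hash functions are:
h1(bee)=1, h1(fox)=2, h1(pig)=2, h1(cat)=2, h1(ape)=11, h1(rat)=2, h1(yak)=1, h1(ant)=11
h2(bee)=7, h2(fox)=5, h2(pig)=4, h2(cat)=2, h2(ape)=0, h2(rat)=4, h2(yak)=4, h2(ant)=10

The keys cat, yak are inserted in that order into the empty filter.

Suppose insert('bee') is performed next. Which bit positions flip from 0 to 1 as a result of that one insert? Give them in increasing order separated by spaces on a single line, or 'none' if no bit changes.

Answer: 7

Derivation:
Start: bits=000000000000
After insert 'cat': sets bits 2 -> bits=001000000000
After insert 'yak': sets bits 1 4 -> bits=011010000000
insert 'bee' would touch bits 1 7; currently bit1=1, bit7=0
Bits that are 0 among those (would change 0->1): 7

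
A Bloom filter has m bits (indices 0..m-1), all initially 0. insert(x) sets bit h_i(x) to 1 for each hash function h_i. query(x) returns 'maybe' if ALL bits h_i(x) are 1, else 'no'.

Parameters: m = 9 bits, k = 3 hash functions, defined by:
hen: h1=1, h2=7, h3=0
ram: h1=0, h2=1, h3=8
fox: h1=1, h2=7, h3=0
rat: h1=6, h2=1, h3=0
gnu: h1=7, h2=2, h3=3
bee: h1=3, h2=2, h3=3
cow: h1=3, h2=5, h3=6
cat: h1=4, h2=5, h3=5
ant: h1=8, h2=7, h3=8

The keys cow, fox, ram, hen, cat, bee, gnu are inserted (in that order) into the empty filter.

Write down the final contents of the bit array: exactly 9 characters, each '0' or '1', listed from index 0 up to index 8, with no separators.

Start: bits=000000000
After insert 'cow': sets bits 3 5 6 -> bits=000101100
After insert 'fox': sets bits 0 1 7 -> bits=110101110
After insert 'ram': sets bits 0 1 8 -> bits=110101111
After insert 'hen': sets bits 0 1 7 -> bits=110101111
After insert 'cat': sets bits 4 5 -> bits=110111111
After insert 'bee': sets bits 2 3 -> bits=111111111
After insert 'gnu': sets bits 2 3 7 -> bits=111111111

Answer: 111111111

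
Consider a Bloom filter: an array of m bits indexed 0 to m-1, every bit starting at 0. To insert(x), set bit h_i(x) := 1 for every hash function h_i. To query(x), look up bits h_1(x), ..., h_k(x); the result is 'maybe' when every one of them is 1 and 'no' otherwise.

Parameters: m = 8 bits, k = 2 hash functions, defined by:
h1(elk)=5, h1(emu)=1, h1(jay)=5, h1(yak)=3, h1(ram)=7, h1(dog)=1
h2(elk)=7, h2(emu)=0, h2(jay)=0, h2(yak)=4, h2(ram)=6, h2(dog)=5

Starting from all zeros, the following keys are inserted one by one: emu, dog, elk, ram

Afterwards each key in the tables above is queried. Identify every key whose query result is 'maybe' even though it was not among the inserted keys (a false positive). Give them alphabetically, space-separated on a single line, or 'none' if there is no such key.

Answer: jay

Derivation:
Start: bits=00000000
After insert 'emu': sets bits 0 1 -> bits=11000000
After insert 'dog': sets bits 1 5 -> bits=11000100
After insert 'elk': sets bits 5 7 -> bits=11000101
After insert 'ram': sets bits 6 7 -> bits=11000111
Not inserted: jay yak — query each against bits=11000111:
query jay: checks bit0=1, bit5=1 (all 1) -> maybe => FALSE POSITIVE
query yak: checks bit3=0, bit4=0 (has a 0) -> no => not a false positive
False positives (alphabetical): jay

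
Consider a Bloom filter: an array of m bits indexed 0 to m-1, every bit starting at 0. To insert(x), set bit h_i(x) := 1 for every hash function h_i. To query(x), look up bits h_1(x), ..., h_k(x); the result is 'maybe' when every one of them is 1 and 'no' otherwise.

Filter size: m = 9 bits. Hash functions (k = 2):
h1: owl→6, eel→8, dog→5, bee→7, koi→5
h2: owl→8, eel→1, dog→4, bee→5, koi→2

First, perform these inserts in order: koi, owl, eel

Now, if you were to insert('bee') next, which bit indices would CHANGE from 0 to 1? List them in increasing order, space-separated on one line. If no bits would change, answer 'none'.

Start: bits=000000000
After insert 'koi': sets bits 2 5 -> bits=001001000
After insert 'owl': sets bits 6 8 -> bits=001001101
After insert 'eel': sets bits 1 8 -> bits=011001101
insert 'bee' would touch bits 5 7; currently bit5=1, bit7=0
Bits that are 0 among those (would change 0->1): 7

Answer: 7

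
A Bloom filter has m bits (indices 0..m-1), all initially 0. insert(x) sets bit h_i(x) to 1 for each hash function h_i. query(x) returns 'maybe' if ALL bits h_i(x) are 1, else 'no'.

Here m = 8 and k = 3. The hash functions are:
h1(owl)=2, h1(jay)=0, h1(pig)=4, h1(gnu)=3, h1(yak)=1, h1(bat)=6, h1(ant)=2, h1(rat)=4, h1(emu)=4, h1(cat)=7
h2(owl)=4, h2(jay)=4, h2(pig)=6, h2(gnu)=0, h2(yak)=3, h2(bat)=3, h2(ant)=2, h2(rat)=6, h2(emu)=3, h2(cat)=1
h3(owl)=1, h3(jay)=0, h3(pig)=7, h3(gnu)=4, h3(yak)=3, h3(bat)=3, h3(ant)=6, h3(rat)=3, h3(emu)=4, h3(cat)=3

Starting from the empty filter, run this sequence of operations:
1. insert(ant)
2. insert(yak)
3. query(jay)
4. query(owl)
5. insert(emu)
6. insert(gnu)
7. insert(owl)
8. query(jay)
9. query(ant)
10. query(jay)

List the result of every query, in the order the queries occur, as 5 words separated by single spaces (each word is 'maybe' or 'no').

Answer: no no maybe maybe maybe

Derivation:
Start: bits=00000000
Op 1: insert ant -> sets bits 2 6 -> bits=00100010
Op 2: insert yak -> sets bits 1 3 -> bits=01110010
Op 3: query jay -> checks bit0=0, bit4=0 (has a 0) -> no
Op 4: query owl -> checks bit1=1, bit2=1, bit4=0 (has a 0) -> no
Op 5: insert emu -> sets bits 3 4 -> bits=01111010
Op 6: insert gnu -> sets bits 0 3 4 -> bits=11111010
Op 7: insert owl -> sets bits 1 2 4 -> bits=11111010
Op 8: query jay -> checks bit0=1, bit4=1 (all 1) -> maybe
Op 9: query ant -> checks bit2=1, bit6=1 (all 1) -> maybe
Op 10: query jay -> checks bit0=1, bit4=1 (all 1) -> maybe
Query results in order: no no maybe maybe maybe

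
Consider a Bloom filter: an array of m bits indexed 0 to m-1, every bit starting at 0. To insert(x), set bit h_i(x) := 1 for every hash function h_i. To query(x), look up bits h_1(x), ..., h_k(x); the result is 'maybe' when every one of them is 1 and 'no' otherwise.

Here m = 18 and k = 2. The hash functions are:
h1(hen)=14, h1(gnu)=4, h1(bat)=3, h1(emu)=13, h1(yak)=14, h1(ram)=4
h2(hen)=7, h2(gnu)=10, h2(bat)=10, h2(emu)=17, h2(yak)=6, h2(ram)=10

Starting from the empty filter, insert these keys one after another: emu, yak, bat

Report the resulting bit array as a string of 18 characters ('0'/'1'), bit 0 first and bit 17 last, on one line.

Answer: 000100100010011001

Derivation:
Start: bits=000000000000000000
After insert 'emu': sets bits 13 17 -> bits=000000000000010001
After insert 'yak': sets bits 6 14 -> bits=000000100000011001
After insert 'bat': sets bits 3 10 -> bits=000100100010011001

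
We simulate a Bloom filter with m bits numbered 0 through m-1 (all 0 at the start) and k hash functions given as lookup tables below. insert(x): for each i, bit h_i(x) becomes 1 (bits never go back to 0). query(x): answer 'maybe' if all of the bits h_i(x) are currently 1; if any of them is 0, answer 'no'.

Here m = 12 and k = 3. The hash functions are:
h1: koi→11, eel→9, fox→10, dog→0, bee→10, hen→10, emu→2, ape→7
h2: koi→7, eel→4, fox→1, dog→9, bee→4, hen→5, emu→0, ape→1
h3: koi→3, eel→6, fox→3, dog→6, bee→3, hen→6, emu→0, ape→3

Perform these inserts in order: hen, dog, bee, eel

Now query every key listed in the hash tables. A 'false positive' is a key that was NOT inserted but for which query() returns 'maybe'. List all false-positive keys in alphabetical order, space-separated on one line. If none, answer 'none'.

Start: bits=000000000000
After insert 'hen': sets bits 5 6 10 -> bits=000001100010
After insert 'dog': sets bits 0 6 9 -> bits=100001100110
After insert 'bee': sets bits 3 4 10 -> bits=100111100110
After insert 'eel': sets bits 4 6 9 -> bits=100111100110
Not inserted: ape emu fox koi — query each against bits=100111100110:
query ape: checks bit1=0, bit3=1, bit7=0 (has a 0) -> no => not a false positive
query emu: checks bit0=1, bit2=0 (has a 0) -> no => not a false positive
query fox: checks bit1=0, bit3=1, bit10=1 (has a 0) -> no => not a false positive
query koi: checks bit3=1, bit7=0, bit11=0 (has a 0) -> no => not a false positive
False positives (alphabetical): none

Answer: none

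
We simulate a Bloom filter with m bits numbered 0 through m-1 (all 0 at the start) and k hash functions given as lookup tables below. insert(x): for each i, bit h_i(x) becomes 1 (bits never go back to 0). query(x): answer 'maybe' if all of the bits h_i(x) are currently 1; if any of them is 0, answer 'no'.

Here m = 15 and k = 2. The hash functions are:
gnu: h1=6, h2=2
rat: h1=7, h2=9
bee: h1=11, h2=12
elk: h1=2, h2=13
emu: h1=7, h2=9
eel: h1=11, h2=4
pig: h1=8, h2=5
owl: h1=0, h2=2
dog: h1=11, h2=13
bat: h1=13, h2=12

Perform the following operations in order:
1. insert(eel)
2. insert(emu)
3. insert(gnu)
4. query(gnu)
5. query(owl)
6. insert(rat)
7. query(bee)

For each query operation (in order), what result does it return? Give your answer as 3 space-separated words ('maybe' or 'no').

Answer: maybe no no

Derivation:
Start: bits=000000000000000
Op 1: insert eel -> sets bits 4 11 -> bits=000010000001000
Op 2: insert emu -> sets bits 7 9 -> bits=000010010101000
Op 3: insert gnu -> sets bits 2 6 -> bits=001010110101000
Op 4: query gnu -> checks bit2=1, bit6=1 (all 1) -> maybe
Op 5: query owl -> checks bit0=0, bit2=1 (has a 0) -> no
Op 6: insert rat -> sets bits 7 9 -> bits=001010110101000
Op 7: query bee -> checks bit11=1, bit12=0 (has a 0) -> no
Query results in order: maybe no no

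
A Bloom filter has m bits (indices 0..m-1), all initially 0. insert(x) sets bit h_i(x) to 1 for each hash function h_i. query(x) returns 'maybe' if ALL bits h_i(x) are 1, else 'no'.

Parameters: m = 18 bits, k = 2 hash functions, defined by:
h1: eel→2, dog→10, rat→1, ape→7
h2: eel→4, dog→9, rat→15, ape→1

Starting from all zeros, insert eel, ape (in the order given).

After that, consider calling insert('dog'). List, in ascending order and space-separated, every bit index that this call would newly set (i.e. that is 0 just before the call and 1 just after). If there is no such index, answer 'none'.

Answer: 9 10

Derivation:
Start: bits=000000000000000000
After insert 'eel': sets bits 2 4 -> bits=001010000000000000
After insert 'ape': sets bits 1 7 -> bits=011010010000000000
insert 'dog' would touch bits 9 10; currently bit9=0, bit10=0
Bits that are 0 among those (would change 0->1): 9 10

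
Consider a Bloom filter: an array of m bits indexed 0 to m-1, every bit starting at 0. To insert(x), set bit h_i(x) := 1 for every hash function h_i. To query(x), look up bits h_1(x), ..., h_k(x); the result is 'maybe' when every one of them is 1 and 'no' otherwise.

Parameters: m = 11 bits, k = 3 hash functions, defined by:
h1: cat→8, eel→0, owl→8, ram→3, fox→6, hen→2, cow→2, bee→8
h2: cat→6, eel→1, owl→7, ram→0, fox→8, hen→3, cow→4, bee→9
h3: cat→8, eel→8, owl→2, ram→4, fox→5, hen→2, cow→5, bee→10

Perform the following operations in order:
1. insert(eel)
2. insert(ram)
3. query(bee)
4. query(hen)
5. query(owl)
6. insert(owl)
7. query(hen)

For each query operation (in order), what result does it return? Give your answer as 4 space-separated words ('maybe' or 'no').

Answer: no no no maybe

Derivation:
Start: bits=00000000000
Op 1: insert eel -> sets bits 0 1 8 -> bits=11000000100
Op 2: insert ram -> sets bits 0 3 4 -> bits=11011000100
Op 3: query bee -> checks bit8=1, bit9=0, bit10=0 (has a 0) -> no
Op 4: query hen -> checks bit2=0, bit3=1 (has a 0) -> no
Op 5: query owl -> checks bit2=0, bit7=0, bit8=1 (has a 0) -> no
Op 6: insert owl -> sets bits 2 7 8 -> bits=11111001100
Op 7: query hen -> checks bit2=1, bit3=1 (all 1) -> maybe
Query results in order: no no no maybe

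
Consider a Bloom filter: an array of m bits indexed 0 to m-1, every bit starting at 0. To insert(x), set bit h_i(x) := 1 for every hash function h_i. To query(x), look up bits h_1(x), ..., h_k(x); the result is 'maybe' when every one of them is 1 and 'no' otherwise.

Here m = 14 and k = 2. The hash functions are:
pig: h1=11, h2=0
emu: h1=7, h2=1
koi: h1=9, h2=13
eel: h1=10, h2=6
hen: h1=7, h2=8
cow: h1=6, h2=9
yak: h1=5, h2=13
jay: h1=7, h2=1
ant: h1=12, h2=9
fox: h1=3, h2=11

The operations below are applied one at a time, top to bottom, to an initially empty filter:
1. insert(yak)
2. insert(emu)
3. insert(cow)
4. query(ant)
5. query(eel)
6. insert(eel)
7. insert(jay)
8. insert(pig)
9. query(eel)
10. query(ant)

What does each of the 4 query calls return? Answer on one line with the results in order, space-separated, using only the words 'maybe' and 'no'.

Answer: no no maybe no

Derivation:
Start: bits=00000000000000
Op 1: insert yak -> sets bits 5 13 -> bits=00000100000001
Op 2: insert emu -> sets bits 1 7 -> bits=01000101000001
Op 3: insert cow -> sets bits 6 9 -> bits=01000111010001
Op 4: query ant -> checks bit9=1, bit12=0 (has a 0) -> no
Op 5: query eel -> checks bit6=1, bit10=0 (has a 0) -> no
Op 6: insert eel -> sets bits 6 10 -> bits=01000111011001
Op 7: insert jay -> sets bits 1 7 -> bits=01000111011001
Op 8: insert pig -> sets bits 0 11 -> bits=11000111011101
Op 9: query eel -> checks bit6=1, bit10=1 (all 1) -> maybe
Op 10: query ant -> checks bit9=1, bit12=0 (has a 0) -> no
Query results in order: no no maybe no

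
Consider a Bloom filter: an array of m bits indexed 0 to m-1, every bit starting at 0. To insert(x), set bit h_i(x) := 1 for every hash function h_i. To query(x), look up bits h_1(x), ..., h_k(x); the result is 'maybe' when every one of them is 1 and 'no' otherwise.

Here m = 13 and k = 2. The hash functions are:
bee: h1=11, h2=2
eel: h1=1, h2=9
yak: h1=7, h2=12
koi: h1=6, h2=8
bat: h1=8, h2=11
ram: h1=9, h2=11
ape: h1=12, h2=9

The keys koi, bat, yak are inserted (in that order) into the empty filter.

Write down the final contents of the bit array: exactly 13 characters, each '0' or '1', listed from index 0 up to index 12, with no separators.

Answer: 0000001110011

Derivation:
Start: bits=0000000000000
After insert 'koi': sets bits 6 8 -> bits=0000001010000
After insert 'bat': sets bits 8 11 -> bits=0000001010010
After insert 'yak': sets bits 7 12 -> bits=0000001110011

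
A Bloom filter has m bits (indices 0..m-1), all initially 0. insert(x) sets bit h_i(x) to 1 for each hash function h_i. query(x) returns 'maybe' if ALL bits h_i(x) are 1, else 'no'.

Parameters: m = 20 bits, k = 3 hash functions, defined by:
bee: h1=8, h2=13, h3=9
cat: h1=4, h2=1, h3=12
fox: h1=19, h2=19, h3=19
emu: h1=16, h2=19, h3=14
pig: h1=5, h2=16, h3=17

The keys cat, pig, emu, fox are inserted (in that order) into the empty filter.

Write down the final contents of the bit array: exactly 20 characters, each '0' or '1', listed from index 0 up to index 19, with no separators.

Start: bits=00000000000000000000
After insert 'cat': sets bits 1 4 12 -> bits=01001000000010000000
After insert 'pig': sets bits 5 16 17 -> bits=01001100000010001100
After insert 'emu': sets bits 14 16 19 -> bits=01001100000010101101
After insert 'fox': sets bits 19 -> bits=01001100000010101101

Answer: 01001100000010101101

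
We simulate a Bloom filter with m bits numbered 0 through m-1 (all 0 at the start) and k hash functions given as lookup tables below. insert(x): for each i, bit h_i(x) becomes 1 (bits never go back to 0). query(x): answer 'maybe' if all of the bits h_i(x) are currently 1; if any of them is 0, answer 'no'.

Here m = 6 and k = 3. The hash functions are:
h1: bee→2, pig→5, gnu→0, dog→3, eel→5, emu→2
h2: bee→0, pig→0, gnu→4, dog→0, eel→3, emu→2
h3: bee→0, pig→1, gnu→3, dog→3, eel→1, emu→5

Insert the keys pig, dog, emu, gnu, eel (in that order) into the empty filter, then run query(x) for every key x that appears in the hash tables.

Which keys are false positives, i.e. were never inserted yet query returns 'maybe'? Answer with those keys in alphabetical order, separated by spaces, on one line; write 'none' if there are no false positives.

Start: bits=000000
After insert 'pig': sets bits 0 1 5 -> bits=110001
After insert 'dog': sets bits 0 3 -> bits=110101
After insert 'emu': sets bits 2 5 -> bits=111101
After insert 'gnu': sets bits 0 3 4 -> bits=111111
After insert 'eel': sets bits 1 3 5 -> bits=111111
Not inserted: bee — query each against bits=111111:
query bee: checks bit0=1, bit2=1 (all 1) -> maybe => FALSE POSITIVE
False positives (alphabetical): bee

Answer: bee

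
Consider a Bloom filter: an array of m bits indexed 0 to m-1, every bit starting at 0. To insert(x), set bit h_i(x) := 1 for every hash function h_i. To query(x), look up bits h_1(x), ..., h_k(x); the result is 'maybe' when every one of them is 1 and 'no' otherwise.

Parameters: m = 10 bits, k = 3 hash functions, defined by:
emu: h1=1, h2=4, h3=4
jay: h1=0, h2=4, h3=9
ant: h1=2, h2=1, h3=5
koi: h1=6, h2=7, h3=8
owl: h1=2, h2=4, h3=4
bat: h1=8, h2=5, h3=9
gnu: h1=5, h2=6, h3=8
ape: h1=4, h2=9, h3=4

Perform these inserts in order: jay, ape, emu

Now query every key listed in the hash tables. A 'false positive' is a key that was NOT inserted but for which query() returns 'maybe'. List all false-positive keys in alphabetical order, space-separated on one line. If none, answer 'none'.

Start: bits=0000000000
After insert 'jay': sets bits 0 4 9 -> bits=1000100001
After insert 'ape': sets bits 4 9 -> bits=1000100001
After insert 'emu': sets bits 1 4 -> bits=1100100001
Not inserted: ant bat gnu koi owl — query each against bits=1100100001:
query ant: checks bit1=1, bit2=0, bit5=0 (has a 0) -> no => not a false positive
query bat: checks bit5=0, bit8=0, bit9=1 (has a 0) -> no => not a false positive
query gnu: checks bit5=0, bit6=0, bit8=0 (has a 0) -> no => not a false positive
query koi: checks bit6=0, bit7=0, bit8=0 (has a 0) -> no => not a false positive
query owl: checks bit2=0, bit4=1 (has a 0) -> no => not a false positive
False positives (alphabetical): none

Answer: none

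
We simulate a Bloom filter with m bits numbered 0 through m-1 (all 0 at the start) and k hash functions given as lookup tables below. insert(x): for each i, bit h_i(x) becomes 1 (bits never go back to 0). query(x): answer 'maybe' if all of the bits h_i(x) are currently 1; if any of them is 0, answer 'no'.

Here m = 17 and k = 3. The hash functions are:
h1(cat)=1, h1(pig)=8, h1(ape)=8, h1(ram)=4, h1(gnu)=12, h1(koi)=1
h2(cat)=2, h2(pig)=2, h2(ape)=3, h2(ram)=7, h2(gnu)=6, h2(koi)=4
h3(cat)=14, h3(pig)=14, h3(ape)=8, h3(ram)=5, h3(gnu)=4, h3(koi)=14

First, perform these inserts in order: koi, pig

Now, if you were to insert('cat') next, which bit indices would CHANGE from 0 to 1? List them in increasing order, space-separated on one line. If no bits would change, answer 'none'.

Answer: none

Derivation:
Start: bits=00000000000000000
After insert 'koi': sets bits 1 4 14 -> bits=01001000000000100
After insert 'pig': sets bits 2 8 14 -> bits=01101000100000100
insert 'cat' would touch bits 1 2 14; currently bit1=1, bit2=1, bit14=1
Bits that are 0 among those (would change 0->1): none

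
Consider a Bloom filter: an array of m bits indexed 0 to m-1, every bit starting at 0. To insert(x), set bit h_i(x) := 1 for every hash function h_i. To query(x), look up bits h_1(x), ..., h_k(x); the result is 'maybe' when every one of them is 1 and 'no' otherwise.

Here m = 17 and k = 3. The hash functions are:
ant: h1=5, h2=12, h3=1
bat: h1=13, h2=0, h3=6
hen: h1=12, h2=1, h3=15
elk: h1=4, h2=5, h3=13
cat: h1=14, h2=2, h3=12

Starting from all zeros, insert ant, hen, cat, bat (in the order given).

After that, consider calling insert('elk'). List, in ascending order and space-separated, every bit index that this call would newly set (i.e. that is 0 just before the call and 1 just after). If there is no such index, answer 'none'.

Answer: 4

Derivation:
Start: bits=00000000000000000
After insert 'ant': sets bits 1 5 12 -> bits=01000100000010000
After insert 'hen': sets bits 1 12 15 -> bits=01000100000010010
After insert 'cat': sets bits 2 12 14 -> bits=01100100000010110
After insert 'bat': sets bits 0 6 13 -> bits=11100110000011110
insert 'elk' would touch bits 4 5 13; currently bit4=0, bit5=1, bit13=1
Bits that are 0 among those (would change 0->1): 4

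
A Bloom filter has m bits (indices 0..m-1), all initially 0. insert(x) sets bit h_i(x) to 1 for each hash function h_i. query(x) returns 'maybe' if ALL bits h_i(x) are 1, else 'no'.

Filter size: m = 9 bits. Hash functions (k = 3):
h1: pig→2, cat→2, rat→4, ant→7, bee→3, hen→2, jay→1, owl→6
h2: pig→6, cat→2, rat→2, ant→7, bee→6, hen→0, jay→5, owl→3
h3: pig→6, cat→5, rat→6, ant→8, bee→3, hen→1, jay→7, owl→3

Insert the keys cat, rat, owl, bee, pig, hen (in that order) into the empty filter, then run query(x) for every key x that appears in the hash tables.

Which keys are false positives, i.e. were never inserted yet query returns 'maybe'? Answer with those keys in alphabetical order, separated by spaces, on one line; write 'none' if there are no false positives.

Start: bits=000000000
After insert 'cat': sets bits 2 5 -> bits=001001000
After insert 'rat': sets bits 2 4 6 -> bits=001011100
After insert 'owl': sets bits 3 6 -> bits=001111100
After insert 'bee': sets bits 3 6 -> bits=001111100
After insert 'pig': sets bits 2 6 -> bits=001111100
After insert 'hen': sets bits 0 1 2 -> bits=111111100
Not inserted: ant jay — query each against bits=111111100:
query ant: checks bit7=0, bit8=0 (has a 0) -> no => not a false positive
query jay: checks bit1=1, bit5=1, bit7=0 (has a 0) -> no => not a false positive
False positives (alphabetical): none

Answer: none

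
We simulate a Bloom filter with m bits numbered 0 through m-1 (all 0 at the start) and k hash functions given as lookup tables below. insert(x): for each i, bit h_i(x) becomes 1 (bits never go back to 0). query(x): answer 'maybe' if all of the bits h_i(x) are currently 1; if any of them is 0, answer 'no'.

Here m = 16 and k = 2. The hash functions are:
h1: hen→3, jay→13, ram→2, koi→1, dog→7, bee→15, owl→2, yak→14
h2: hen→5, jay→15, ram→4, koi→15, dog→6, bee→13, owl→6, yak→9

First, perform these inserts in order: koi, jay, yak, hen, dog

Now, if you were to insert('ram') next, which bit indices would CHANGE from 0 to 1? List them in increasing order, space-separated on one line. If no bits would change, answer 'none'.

Answer: 2 4

Derivation:
Start: bits=0000000000000000
After insert 'koi': sets bits 1 15 -> bits=0100000000000001
After insert 'jay': sets bits 13 15 -> bits=0100000000000101
After insert 'yak': sets bits 9 14 -> bits=0100000001000111
After insert 'hen': sets bits 3 5 -> bits=0101010001000111
After insert 'dog': sets bits 6 7 -> bits=0101011101000111
insert 'ram' would touch bits 2 4; currently bit2=0, bit4=0
Bits that are 0 among those (would change 0->1): 2 4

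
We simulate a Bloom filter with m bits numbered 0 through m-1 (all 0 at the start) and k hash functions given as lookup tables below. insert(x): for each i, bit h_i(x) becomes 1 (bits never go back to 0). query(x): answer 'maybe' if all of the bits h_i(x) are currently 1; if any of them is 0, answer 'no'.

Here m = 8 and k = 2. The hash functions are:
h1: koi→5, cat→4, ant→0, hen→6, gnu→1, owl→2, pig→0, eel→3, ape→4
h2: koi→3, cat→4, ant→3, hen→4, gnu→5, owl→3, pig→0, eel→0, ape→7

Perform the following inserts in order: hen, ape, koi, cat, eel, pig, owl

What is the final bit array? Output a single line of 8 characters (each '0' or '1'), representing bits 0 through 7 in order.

Answer: 10111111

Derivation:
Start: bits=00000000
After insert 'hen': sets bits 4 6 -> bits=00001010
After insert 'ape': sets bits 4 7 -> bits=00001011
After insert 'koi': sets bits 3 5 -> bits=00011111
After insert 'cat': sets bits 4 -> bits=00011111
After insert 'eel': sets bits 0 3 -> bits=10011111
After insert 'pig': sets bits 0 -> bits=10011111
After insert 'owl': sets bits 2 3 -> bits=10111111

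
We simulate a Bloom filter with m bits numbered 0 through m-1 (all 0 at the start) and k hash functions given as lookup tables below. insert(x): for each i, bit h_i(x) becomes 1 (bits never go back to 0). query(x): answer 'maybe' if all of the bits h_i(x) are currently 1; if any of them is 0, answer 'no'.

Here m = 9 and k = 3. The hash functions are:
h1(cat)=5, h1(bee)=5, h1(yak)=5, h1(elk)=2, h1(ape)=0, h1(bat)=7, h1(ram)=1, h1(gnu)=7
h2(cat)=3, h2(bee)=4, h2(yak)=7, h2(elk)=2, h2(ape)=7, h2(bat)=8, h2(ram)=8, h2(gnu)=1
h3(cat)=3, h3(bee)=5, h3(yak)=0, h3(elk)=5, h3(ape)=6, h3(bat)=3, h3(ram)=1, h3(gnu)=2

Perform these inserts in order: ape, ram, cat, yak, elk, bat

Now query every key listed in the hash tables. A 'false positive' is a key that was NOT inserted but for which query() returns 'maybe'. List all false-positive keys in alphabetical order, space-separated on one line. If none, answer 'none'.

Start: bits=000000000
After insert 'ape': sets bits 0 6 7 -> bits=100000110
After insert 'ram': sets bits 1 8 -> bits=110000111
After insert 'cat': sets bits 3 5 -> bits=110101111
After insert 'yak': sets bits 0 5 7 -> bits=110101111
After insert 'elk': sets bits 2 5 -> bits=111101111
After insert 'bat': sets bits 3 7 8 -> bits=111101111
Not inserted: bee gnu — query each against bits=111101111:
query bee: checks bit4=0, bit5=1 (has a 0) -> no => not a false positive
query gnu: checks bit1=1, bit2=1, bit7=1 (all 1) -> maybe => FALSE POSITIVE
False positives (alphabetical): gnu

Answer: gnu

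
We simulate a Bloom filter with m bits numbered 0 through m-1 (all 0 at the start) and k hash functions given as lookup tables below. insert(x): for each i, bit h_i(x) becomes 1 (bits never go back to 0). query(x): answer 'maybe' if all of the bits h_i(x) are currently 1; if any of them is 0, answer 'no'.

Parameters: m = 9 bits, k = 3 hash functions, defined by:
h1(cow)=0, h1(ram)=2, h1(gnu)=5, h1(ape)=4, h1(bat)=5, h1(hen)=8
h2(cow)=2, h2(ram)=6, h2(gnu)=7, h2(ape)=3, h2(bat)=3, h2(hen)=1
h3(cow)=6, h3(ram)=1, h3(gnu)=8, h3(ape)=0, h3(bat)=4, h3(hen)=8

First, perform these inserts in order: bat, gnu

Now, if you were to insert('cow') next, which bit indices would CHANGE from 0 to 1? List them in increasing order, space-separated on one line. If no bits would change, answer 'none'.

Answer: 0 2 6

Derivation:
Start: bits=000000000
After insert 'bat': sets bits 3 4 5 -> bits=000111000
After insert 'gnu': sets bits 5 7 8 -> bits=000111011
insert 'cow' would touch bits 0 2 6; currently bit0=0, bit2=0, bit6=0
Bits that are 0 among those (would change 0->1): 0 2 6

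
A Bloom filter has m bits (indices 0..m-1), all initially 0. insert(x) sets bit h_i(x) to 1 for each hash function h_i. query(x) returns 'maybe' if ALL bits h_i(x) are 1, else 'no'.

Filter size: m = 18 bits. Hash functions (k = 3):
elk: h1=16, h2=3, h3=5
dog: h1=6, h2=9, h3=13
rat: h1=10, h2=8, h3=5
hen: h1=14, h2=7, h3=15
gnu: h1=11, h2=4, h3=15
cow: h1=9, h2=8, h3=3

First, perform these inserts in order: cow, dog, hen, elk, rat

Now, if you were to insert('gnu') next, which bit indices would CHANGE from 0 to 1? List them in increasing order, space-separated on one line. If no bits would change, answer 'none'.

Start: bits=000000000000000000
After insert 'cow': sets bits 3 8 9 -> bits=000100001100000000
After insert 'dog': sets bits 6 9 13 -> bits=000100101100010000
After insert 'hen': sets bits 7 14 15 -> bits=000100111100011100
After insert 'elk': sets bits 3 5 16 -> bits=000101111100011110
After insert 'rat': sets bits 5 8 10 -> bits=000101111110011110
insert 'gnu' would touch bits 4 11 15; currently bit4=0, bit11=0, bit15=1
Bits that are 0 among those (would change 0->1): 4 11

Answer: 4 11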